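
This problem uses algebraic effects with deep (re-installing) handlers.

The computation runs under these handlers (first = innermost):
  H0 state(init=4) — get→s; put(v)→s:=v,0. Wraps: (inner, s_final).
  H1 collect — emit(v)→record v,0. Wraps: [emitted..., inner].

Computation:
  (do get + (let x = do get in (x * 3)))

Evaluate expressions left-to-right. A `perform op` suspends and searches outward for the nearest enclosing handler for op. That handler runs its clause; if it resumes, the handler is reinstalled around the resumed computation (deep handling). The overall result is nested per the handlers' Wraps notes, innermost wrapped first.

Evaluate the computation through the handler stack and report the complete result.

Answer: [(16, 4)]

Step-by-step:
get @ H0 ⇒ 4
get @ H0 ⇒ 4
H0 returns (16, 4)
H1 returns [(16, 4)]
= [(16, 4)]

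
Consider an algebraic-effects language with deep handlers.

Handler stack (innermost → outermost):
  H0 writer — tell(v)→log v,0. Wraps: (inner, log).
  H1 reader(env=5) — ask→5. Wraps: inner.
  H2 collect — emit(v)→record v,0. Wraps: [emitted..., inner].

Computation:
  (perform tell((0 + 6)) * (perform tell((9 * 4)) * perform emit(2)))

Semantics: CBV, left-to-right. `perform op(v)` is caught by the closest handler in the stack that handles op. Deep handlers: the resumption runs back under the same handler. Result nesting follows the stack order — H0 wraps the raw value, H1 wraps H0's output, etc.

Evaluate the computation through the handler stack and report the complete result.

Answer: [2, (0, (6, 36))]

Working:
tell(6) @ H0 ⇒ log+=6
tell(36) @ H0 ⇒ log+=36
emit(2) @ H2 ⇒ out+=2
H0 returns (0, (6, 36))
H1 returns (0, (6, 36))
H2 returns [2, (0, (6, 36))]
= [2, (0, (6, 36))]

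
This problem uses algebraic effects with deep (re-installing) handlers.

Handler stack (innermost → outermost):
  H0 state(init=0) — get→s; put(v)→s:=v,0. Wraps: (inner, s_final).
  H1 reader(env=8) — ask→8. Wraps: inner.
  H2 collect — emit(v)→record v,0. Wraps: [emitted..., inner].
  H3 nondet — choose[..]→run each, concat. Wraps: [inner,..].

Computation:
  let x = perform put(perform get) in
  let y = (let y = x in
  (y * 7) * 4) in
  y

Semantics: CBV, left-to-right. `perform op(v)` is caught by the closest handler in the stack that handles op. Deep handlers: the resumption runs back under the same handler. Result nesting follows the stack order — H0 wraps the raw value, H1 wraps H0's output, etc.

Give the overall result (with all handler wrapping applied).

Answer: [[(0, 0)]]

Working:
get @ H0 ⇒ 0
put(0) @ H0 ⇒ s:=0
H0 returns (0, 0)
H1 returns (0, 0)
H2 returns [(0, 0)]
H3 returns [[(0, 0)]]
= [[(0, 0)]]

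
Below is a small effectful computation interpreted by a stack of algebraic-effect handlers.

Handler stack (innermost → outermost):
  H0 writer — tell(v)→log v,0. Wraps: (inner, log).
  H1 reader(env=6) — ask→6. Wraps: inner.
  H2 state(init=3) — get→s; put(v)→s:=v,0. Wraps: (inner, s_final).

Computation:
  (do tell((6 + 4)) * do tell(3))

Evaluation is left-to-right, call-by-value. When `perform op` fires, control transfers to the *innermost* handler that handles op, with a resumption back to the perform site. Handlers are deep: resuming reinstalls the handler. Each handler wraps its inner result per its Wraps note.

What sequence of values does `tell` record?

Step-by-step:
tell(10) @ H0 ⇒ log+=10
tell(3) @ H0 ⇒ log+=3
H0 returns (0, (10, 3))
H1 returns (0, (10, 3))
H2 returns ((0, (10, 3)), 3)
= ((0, (10, 3)), 3)

Answer: (10, 3)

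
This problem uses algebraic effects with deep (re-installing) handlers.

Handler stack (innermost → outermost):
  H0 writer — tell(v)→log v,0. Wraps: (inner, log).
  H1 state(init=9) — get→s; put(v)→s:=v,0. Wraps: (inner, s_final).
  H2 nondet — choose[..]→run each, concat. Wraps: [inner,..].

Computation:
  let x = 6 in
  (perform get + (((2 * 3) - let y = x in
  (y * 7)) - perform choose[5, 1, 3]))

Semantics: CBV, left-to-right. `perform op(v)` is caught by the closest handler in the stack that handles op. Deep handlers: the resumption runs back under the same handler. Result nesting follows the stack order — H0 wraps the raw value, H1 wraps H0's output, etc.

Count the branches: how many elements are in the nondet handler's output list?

Step-by-step:
get @ H1 ⇒ 9
choose[5, 1, 3] @ H2
  branch[0] choose=5:
    H0 returns (-32, ())
    H1 returns ((-32, ()), 9)
    H2 returns [((-32, ()), 9)]
  branch[1] choose=1:
    H0 returns (-28, ())
    H1 returns ((-28, ()), 9)
    H2 returns [((-28, ()), 9)]
  branch[2] choose=3:
    H0 returns (-30, ())
    H1 returns ((-30, ()), 9)
    H2 returns [((-30, ()), 9)]
= [((-32, ()), 9), ((-28, ()), 9), ((-30, ()), 9)]

Answer: 3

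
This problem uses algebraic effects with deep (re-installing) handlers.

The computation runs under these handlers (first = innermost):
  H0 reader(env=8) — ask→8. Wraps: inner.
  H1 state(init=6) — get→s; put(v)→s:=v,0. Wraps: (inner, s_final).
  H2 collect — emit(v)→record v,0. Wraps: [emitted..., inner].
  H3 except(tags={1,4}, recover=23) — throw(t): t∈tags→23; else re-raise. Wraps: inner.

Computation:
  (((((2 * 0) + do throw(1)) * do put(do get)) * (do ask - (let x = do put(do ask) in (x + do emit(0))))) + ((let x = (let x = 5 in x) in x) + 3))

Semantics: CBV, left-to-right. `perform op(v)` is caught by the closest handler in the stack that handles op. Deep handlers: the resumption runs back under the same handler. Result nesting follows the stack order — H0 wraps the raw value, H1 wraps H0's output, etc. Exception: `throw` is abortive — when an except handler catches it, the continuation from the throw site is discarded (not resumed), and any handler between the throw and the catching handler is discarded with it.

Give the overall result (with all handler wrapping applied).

Answer: 23

Step-by-step:
throw(1) @ H3 caught ⇒ 23
= 23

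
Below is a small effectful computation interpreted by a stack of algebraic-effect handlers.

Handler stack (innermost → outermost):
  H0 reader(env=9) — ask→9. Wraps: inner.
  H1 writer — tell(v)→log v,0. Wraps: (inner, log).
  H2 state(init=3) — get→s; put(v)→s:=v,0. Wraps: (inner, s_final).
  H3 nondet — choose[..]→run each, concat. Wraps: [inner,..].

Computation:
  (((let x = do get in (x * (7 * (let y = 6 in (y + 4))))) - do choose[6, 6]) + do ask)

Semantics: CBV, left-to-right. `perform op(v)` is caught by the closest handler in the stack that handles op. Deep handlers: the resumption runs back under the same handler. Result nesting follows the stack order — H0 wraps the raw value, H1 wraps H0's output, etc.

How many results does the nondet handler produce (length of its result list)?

Answer: 2

Evaluation trace:
get @ H2 ⇒ 3
choose[6, 6] @ H3
  branch[0] choose=6:
    ask @ H0 ⇒ 9
    H0 returns 213
    H1 returns (213, ())
    H2 returns ((213, ()), 3)
    H3 returns [((213, ()), 3)]
  branch[1] choose=6:
    ask @ H0 ⇒ 9
    H0 returns 213
    H1 returns (213, ())
    H2 returns ((213, ()), 3)
    H3 returns [((213, ()), 3)]
= [((213, ()), 3), ((213, ()), 3)]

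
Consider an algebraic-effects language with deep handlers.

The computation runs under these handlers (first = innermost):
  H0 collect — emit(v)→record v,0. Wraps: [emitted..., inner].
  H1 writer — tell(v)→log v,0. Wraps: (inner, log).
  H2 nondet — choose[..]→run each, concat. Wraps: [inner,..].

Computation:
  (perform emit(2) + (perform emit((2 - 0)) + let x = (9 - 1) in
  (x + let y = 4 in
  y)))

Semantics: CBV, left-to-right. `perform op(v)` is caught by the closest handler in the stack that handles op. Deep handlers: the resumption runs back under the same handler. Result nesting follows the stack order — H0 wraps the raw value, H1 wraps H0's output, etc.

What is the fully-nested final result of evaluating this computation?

Answer: [([2, 2, 12], ())]

Working:
emit(2) @ H0 ⇒ out+=2
emit(2) @ H0 ⇒ out+=2
H0 returns [2, 2, 12]
H1 returns ([2, 2, 12], ())
H2 returns [([2, 2, 12], ())]
= [([2, 2, 12], ())]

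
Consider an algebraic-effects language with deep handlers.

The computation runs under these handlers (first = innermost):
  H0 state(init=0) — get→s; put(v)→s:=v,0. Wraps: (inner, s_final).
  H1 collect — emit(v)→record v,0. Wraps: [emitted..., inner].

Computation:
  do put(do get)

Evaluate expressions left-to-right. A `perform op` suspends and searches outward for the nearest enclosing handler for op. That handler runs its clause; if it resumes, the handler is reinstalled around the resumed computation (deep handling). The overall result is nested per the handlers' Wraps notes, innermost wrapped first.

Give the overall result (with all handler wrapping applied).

Step-by-step:
get @ H0 ⇒ 0
put(0) @ H0 ⇒ s:=0
H0 returns (0, 0)
H1 returns [(0, 0)]
= [(0, 0)]

Answer: [(0, 0)]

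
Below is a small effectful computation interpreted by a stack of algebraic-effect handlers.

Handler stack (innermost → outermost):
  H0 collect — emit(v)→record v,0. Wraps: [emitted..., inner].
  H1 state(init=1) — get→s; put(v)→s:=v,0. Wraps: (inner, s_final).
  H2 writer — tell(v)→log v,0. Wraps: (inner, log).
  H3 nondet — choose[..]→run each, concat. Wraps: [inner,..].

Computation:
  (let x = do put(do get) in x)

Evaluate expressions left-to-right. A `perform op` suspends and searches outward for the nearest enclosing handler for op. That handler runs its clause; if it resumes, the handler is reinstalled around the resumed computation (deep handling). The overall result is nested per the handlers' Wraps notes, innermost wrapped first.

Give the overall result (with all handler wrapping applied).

Evaluation trace:
get @ H1 ⇒ 1
put(1) @ H1 ⇒ s:=1
H0 returns [0]
H1 returns ([0], 1)
H2 returns (([0], 1), ())
H3 returns [(([0], 1), ())]
= [(([0], 1), ())]

Answer: [(([0], 1), ())]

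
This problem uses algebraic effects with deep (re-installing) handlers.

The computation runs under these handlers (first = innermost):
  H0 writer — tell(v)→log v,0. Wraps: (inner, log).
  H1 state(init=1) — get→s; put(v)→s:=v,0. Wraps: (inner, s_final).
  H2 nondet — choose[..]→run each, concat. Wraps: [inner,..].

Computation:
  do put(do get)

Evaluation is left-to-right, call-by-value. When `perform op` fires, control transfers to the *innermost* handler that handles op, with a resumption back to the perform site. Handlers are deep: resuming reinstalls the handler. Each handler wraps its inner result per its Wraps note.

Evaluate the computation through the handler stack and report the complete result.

Working:
get @ H1 ⇒ 1
put(1) @ H1 ⇒ s:=1
H0 returns (0, ())
H1 returns ((0, ()), 1)
H2 returns [((0, ()), 1)]
= [((0, ()), 1)]

Answer: [((0, ()), 1)]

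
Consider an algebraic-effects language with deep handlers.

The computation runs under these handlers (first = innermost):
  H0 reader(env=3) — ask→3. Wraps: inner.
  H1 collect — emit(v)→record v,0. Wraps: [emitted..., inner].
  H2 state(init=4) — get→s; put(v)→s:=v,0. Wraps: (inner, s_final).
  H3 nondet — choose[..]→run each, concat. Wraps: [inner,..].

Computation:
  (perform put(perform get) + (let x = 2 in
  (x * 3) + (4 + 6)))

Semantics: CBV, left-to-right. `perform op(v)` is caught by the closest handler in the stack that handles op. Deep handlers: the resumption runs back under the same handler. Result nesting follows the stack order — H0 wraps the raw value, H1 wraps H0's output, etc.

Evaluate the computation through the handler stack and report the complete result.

Working:
get @ H2 ⇒ 4
put(4) @ H2 ⇒ s:=4
H0 returns 16
H1 returns [16]
H2 returns ([16], 4)
H3 returns [([16], 4)]
= [([16], 4)]

Answer: [([16], 4)]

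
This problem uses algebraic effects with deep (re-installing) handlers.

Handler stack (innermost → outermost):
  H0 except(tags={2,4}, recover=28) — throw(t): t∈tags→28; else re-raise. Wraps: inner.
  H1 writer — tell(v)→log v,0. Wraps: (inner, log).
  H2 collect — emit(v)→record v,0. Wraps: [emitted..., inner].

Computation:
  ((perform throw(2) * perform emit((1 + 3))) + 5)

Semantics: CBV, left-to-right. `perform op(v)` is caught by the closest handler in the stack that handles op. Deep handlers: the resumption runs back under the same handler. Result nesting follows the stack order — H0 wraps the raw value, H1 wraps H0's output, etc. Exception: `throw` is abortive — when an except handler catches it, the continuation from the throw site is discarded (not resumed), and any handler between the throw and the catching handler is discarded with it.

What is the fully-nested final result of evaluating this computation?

Evaluation trace:
throw(2) @ H0 caught ⇒ 28
H1 returns (28, ())
H2 returns [(28, ())]
= [(28, ())]

Answer: [(28, ())]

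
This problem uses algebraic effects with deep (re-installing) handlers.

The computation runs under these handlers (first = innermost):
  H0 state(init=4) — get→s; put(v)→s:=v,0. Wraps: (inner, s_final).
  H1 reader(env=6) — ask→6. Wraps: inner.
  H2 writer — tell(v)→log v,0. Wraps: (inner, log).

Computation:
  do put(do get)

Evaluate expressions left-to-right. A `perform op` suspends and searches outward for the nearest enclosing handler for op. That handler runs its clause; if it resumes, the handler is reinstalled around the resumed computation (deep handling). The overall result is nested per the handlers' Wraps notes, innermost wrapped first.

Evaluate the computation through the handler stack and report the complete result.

Working:
get @ H0 ⇒ 4
put(4) @ H0 ⇒ s:=4
H0 returns (0, 4)
H1 returns (0, 4)
H2 returns ((0, 4), ())
= ((0, 4), ())

Answer: ((0, 4), ())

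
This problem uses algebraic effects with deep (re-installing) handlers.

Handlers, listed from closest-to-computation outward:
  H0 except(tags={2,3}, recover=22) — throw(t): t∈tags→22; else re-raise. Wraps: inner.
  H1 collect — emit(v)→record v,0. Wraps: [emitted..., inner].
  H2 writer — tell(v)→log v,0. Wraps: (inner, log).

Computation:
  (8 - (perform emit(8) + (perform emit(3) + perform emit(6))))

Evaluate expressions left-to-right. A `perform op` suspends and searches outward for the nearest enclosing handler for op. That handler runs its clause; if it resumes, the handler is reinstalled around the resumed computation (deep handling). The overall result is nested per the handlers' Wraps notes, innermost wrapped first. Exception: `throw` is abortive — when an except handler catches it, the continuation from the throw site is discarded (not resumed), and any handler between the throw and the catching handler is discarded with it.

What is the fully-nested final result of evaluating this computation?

Answer: ([8, 3, 6, 8], ())

Step-by-step:
emit(8) @ H1 ⇒ out+=8
emit(3) @ H1 ⇒ out+=3
emit(6) @ H1 ⇒ out+=6
H0 returns 8
H1 returns [8, 3, 6, 8]
H2 returns ([8, 3, 6, 8], ())
= ([8, 3, 6, 8], ())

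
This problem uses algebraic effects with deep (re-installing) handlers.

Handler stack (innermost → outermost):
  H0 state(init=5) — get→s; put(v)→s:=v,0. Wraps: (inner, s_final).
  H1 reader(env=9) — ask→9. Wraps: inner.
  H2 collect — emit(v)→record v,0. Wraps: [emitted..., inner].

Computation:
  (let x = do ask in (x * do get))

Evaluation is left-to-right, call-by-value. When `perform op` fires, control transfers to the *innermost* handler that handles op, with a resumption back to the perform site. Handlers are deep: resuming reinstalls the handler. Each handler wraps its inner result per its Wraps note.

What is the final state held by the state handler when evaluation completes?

Answer: 5

Working:
ask @ H1 ⇒ 9
get @ H0 ⇒ 5
H0 returns (45, 5)
H1 returns (45, 5)
H2 returns [(45, 5)]
= [(45, 5)]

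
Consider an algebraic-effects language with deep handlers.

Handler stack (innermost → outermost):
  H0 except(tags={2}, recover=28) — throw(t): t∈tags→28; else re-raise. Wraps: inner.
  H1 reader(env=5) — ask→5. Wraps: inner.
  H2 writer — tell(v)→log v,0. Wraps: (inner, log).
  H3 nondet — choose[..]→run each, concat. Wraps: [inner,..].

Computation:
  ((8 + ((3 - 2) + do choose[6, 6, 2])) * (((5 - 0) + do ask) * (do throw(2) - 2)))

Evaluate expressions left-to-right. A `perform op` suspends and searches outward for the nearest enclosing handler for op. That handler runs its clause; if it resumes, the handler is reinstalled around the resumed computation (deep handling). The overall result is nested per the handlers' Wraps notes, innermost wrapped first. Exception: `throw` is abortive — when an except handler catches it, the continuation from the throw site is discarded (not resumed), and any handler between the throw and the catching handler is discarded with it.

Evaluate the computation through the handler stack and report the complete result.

Answer: [(28, ()), (28, ()), (28, ())]

Evaluation trace:
choose[6, 6, 2] @ H3
  branch[0] choose=6:
    ask @ H1 ⇒ 5
    throw(2) @ H0 caught ⇒ 28
    H1 returns 28
    H2 returns (28, ())
    H3 returns [(28, ())]
  branch[1] choose=6:
    ask @ H1 ⇒ 5
    throw(2) @ H0 caught ⇒ 28
    H1 returns 28
    H2 returns (28, ())
    H3 returns [(28, ())]
  branch[2] choose=2:
    ask @ H1 ⇒ 5
    throw(2) @ H0 caught ⇒ 28
    H1 returns 28
    H2 returns (28, ())
    H3 returns [(28, ())]
= [(28, ()), (28, ()), (28, ())]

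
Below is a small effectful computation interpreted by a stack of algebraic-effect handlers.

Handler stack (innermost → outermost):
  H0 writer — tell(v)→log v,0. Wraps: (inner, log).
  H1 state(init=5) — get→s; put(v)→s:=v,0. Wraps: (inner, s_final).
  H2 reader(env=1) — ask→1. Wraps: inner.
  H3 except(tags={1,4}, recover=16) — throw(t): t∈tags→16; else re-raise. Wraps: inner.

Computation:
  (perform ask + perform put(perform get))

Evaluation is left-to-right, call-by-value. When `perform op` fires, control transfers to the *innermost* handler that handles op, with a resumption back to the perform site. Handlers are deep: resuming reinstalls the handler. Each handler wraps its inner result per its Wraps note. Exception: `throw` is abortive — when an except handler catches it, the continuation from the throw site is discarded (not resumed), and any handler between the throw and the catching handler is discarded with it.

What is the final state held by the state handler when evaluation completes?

Answer: 5

Evaluation trace:
ask @ H2 ⇒ 1
get @ H1 ⇒ 5
put(5) @ H1 ⇒ s:=5
H0 returns (1, ())
H1 returns ((1, ()), 5)
H2 returns ((1, ()), 5)
H3 returns ((1, ()), 5)
= ((1, ()), 5)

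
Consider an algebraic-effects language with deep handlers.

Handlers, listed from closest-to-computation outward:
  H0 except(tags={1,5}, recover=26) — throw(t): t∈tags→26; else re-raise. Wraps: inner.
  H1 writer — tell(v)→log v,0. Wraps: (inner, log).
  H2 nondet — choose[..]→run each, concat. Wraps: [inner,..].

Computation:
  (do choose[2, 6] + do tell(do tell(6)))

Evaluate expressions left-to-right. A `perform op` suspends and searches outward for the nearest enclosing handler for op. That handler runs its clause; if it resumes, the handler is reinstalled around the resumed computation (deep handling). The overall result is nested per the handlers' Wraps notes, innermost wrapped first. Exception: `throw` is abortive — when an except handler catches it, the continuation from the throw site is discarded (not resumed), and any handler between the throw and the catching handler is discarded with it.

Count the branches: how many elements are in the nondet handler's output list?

Evaluation trace:
choose[2, 6] @ H2
  branch[0] choose=2:
    tell(6) @ H1 ⇒ log+=6
    tell(0) @ H1 ⇒ log+=0
    H0 returns 2
    H1 returns (2, (6, 0))
    H2 returns [(2, (6, 0))]
  branch[1] choose=6:
    tell(6) @ H1 ⇒ log+=6
    tell(0) @ H1 ⇒ log+=0
    H0 returns 6
    H1 returns (6, (6, 0))
    H2 returns [(6, (6, 0))]
= [(2, (6, 0)), (6, (6, 0))]

Answer: 2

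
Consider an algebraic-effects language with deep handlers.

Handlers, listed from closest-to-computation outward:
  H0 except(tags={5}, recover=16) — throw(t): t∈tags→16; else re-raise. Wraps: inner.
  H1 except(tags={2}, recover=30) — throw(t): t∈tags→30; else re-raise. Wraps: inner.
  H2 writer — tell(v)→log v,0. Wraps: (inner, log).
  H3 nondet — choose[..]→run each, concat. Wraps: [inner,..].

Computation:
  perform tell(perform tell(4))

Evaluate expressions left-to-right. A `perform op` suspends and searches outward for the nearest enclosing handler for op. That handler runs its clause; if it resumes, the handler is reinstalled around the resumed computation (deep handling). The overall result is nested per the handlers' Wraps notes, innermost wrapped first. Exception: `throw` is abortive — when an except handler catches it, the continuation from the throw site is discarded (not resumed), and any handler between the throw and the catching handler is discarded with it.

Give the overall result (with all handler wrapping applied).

Answer: [(0, (4, 0))]

Working:
tell(4) @ H2 ⇒ log+=4
tell(0) @ H2 ⇒ log+=0
H0 returns 0
H1 returns 0
H2 returns (0, (4, 0))
H3 returns [(0, (4, 0))]
= [(0, (4, 0))]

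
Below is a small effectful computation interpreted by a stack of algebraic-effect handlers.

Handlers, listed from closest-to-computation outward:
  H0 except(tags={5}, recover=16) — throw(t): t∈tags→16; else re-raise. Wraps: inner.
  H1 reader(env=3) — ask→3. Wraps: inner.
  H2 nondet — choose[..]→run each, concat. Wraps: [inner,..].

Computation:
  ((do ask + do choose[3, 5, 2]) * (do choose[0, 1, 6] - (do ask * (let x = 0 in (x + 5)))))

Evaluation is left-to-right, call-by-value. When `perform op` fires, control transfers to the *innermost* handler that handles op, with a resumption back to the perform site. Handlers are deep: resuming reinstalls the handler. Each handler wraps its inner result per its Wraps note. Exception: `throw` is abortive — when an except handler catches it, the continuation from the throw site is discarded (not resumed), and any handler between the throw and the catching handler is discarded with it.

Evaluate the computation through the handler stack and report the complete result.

Answer: [-90, -84, -54, -120, -112, -72, -75, -70, -45]

Evaluation trace:
ask @ H1 ⇒ 3
choose[3, 5, 2] @ H2
  branch[0] choose=3:
    choose[0, 1, 6] @ H2
      branch[0] choose=0:
        ask @ H1 ⇒ 3
        H0 returns -90
        H1 returns -90
        H2 returns [-90]
      branch[1] choose=1:
        ask @ H1 ⇒ 3
        H0 returns -84
        H1 returns -84
        H2 returns [-84]
      branch[2] choose=6:
        ask @ H1 ⇒ 3
        H0 returns -54
        H1 returns -54
        H2 returns [-54]
  branch[1] choose=5:
    choose[0, 1, 6] @ H2
      branch[0] choose=0:
        ask @ H1 ⇒ 3
        H0 returns -120
        H1 returns -120
        H2 returns [-120]
      branch[1] choose=1:
        ask @ H1 ⇒ 3
        H0 returns -112
        H1 returns -112
        H2 returns [-112]
      branch[2] choose=6:
        ask @ H1 ⇒ 3
        H0 returns -72
        H1 returns -72
        H2 returns [-72]
  branch[2] choose=2:
    choose[0, 1, 6] @ H2
      branch[0] choose=0:
        ask @ H1 ⇒ 3
        H0 returns -75
        H1 returns -75
        H2 returns [-75]
      branch[1] choose=1:
        ask @ H1 ⇒ 3
        H0 returns -70
        H1 returns -70
        H2 returns [-70]
      branch[2] choose=6:
        ask @ H1 ⇒ 3
        H0 returns -45
        H1 returns -45
        H2 returns [-45]
= [-90, -84, -54, -120, -112, -72, -75, -70, -45]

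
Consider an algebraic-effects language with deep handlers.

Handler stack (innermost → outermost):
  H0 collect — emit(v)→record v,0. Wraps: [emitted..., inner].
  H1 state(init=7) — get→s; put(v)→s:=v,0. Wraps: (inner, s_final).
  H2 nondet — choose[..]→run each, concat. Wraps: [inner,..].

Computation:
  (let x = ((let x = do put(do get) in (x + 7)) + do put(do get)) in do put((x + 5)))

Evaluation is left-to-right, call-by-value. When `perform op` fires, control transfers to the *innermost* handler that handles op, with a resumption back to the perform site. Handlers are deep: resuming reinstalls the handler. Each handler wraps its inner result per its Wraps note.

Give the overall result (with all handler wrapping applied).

Step-by-step:
get @ H1 ⇒ 7
put(7) @ H1 ⇒ s:=7
get @ H1 ⇒ 7
put(7) @ H1 ⇒ s:=7
put(12) @ H1 ⇒ s:=12
H0 returns [0]
H1 returns ([0], 12)
H2 returns [([0], 12)]
= [([0], 12)]

Answer: [([0], 12)]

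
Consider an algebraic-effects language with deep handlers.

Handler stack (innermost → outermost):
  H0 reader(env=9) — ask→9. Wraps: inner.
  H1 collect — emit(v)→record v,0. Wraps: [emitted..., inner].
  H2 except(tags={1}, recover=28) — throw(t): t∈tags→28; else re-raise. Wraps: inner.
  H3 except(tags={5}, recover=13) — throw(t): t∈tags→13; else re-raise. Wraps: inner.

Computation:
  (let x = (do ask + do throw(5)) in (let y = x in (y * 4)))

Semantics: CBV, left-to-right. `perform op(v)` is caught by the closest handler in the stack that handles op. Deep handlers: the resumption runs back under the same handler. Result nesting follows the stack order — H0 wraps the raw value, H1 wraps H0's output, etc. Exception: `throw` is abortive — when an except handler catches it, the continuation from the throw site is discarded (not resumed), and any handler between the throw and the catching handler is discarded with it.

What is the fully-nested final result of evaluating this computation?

Answer: 13

Step-by-step:
ask @ H0 ⇒ 9
throw(5) @ H2 re-raised
throw(5) @ H3 caught ⇒ 13
= 13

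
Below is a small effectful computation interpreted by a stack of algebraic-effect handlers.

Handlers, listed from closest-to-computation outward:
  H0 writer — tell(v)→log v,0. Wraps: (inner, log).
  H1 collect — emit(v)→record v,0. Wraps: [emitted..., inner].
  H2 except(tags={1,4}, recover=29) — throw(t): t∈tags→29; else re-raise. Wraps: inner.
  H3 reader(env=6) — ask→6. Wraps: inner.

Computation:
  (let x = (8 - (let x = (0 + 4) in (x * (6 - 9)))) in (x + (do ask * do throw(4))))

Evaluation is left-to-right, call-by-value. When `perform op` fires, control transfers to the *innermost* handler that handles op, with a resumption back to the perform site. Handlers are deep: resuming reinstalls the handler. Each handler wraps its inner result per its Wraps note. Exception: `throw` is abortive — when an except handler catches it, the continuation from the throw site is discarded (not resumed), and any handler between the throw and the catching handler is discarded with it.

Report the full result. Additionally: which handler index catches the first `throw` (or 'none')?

Step-by-step:
ask @ H3 ⇒ 6
throw(4) @ H2 caught ⇒ 29
H3 returns 29
= 29

Answer: 29 ; first throw caught by: H2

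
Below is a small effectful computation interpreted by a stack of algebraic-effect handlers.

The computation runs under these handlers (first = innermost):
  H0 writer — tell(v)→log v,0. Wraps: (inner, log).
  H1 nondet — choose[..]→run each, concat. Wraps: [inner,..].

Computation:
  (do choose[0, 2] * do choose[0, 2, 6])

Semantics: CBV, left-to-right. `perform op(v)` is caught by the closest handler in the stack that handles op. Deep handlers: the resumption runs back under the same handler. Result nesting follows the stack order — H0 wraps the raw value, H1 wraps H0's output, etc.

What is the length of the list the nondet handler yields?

Working:
choose[0, 2] @ H1
  branch[0] choose=0:
    choose[0, 2, 6] @ H1
      branch[0] choose=0:
        H0 returns (0, ())
        H1 returns [(0, ())]
      branch[1] choose=2:
        H0 returns (0, ())
        H1 returns [(0, ())]
      branch[2] choose=6:
        H0 returns (0, ())
        H1 returns [(0, ())]
  branch[1] choose=2:
    choose[0, 2, 6] @ H1
      branch[0] choose=0:
        H0 returns (0, ())
        H1 returns [(0, ())]
      branch[1] choose=2:
        H0 returns (4, ())
        H1 returns [(4, ())]
      branch[2] choose=6:
        H0 returns (12, ())
        H1 returns [(12, ())]
= [(0, ()), (0, ()), (0, ()), (0, ()), (4, ()), (12, ())]

Answer: 6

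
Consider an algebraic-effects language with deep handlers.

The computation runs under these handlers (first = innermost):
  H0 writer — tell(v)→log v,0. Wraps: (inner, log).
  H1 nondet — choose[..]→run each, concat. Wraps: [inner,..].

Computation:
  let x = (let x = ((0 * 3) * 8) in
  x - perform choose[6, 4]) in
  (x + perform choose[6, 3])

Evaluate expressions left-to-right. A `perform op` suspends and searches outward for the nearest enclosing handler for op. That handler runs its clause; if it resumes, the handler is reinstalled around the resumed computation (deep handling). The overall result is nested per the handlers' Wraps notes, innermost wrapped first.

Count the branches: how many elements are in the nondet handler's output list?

Answer: 4

Working:
choose[6, 4] @ H1
  branch[0] choose=6:
    choose[6, 3] @ H1
      branch[0] choose=6:
        H0 returns (0, ())
        H1 returns [(0, ())]
      branch[1] choose=3:
        H0 returns (-3, ())
        H1 returns [(-3, ())]
  branch[1] choose=4:
    choose[6, 3] @ H1
      branch[0] choose=6:
        H0 returns (2, ())
        H1 returns [(2, ())]
      branch[1] choose=3:
        H0 returns (-1, ())
        H1 returns [(-1, ())]
= [(0, ()), (-3, ()), (2, ()), (-1, ())]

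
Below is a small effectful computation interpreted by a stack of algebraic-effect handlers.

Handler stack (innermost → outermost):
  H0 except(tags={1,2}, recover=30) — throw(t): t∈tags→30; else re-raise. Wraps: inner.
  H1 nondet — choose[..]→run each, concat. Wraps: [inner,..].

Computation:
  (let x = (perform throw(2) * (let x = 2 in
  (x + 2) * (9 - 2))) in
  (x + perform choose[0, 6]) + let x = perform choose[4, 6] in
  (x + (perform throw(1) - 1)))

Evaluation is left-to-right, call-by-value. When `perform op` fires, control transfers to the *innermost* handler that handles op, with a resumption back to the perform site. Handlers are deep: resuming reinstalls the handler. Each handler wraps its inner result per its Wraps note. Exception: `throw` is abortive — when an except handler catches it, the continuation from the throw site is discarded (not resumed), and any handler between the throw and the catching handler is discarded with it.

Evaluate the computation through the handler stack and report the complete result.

Step-by-step:
throw(2) @ H0 caught ⇒ 30
H1 returns [30]
= [30]

Answer: [30]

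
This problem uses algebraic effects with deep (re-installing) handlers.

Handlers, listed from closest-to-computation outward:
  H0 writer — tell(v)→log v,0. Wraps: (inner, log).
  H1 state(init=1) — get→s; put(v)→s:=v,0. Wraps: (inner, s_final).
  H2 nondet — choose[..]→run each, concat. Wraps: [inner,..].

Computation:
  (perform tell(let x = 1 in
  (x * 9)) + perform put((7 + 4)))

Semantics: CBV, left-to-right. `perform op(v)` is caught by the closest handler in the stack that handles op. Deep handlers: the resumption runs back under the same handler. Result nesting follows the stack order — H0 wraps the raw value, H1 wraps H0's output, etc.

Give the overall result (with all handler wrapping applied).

Answer: [((0, (9)), 11)]

Step-by-step:
tell(9) @ H0 ⇒ log+=9
put(11) @ H1 ⇒ s:=11
H0 returns (0, (9))
H1 returns ((0, (9)), 11)
H2 returns [((0, (9)), 11)]
= [((0, (9)), 11)]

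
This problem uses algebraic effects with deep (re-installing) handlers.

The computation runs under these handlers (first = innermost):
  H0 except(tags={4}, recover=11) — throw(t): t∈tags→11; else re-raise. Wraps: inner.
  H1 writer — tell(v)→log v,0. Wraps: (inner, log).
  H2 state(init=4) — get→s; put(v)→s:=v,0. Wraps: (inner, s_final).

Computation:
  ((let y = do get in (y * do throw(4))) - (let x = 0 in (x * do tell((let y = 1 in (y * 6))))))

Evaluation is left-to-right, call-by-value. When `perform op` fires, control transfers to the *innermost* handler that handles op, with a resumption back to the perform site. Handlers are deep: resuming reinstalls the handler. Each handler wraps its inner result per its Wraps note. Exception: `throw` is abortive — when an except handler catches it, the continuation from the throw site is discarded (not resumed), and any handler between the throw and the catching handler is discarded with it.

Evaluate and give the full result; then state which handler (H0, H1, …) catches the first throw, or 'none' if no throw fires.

Answer: ((11, ()), 4) ; first throw caught by: H0

Working:
get @ H2 ⇒ 4
throw(4) @ H0 caught ⇒ 11
H1 returns (11, ())
H2 returns ((11, ()), 4)
= ((11, ()), 4)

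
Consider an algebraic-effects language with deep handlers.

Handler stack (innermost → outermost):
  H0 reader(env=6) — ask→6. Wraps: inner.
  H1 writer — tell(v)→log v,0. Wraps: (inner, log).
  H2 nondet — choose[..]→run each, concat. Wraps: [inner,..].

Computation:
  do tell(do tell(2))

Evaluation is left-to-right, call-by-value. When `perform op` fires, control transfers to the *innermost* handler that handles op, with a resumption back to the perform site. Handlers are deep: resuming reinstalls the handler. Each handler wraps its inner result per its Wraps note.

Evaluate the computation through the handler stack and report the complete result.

Answer: [(0, (2, 0))]

Working:
tell(2) @ H1 ⇒ log+=2
tell(0) @ H1 ⇒ log+=0
H0 returns 0
H1 returns (0, (2, 0))
H2 returns [(0, (2, 0))]
= [(0, (2, 0))]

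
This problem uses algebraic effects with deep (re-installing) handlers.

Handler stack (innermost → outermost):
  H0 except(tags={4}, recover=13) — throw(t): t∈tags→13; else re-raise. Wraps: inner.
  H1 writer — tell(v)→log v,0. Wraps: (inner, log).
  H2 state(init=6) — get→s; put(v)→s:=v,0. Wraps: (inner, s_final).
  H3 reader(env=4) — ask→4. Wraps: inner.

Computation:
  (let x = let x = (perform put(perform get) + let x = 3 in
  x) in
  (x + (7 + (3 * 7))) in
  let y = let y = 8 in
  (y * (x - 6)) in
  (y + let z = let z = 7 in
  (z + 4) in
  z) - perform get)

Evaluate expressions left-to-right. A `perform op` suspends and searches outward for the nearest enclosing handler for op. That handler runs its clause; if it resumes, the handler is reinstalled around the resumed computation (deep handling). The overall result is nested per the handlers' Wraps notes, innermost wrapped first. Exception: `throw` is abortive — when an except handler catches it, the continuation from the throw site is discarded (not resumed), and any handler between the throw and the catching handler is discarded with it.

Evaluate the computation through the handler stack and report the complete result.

Answer: ((205, ()), 6)

Working:
get @ H2 ⇒ 6
put(6) @ H2 ⇒ s:=6
get @ H2 ⇒ 6
H0 returns 205
H1 returns (205, ())
H2 returns ((205, ()), 6)
H3 returns ((205, ()), 6)
= ((205, ()), 6)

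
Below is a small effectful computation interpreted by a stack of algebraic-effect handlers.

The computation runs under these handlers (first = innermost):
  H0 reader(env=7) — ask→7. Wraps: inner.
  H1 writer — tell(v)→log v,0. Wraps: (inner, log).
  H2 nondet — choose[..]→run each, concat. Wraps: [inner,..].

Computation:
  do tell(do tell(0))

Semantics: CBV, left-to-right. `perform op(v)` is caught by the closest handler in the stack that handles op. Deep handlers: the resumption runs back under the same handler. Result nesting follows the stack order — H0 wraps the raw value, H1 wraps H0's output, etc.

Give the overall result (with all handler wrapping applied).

Evaluation trace:
tell(0) @ H1 ⇒ log+=0
tell(0) @ H1 ⇒ log+=0
H0 returns 0
H1 returns (0, (0, 0))
H2 returns [(0, (0, 0))]
= [(0, (0, 0))]

Answer: [(0, (0, 0))]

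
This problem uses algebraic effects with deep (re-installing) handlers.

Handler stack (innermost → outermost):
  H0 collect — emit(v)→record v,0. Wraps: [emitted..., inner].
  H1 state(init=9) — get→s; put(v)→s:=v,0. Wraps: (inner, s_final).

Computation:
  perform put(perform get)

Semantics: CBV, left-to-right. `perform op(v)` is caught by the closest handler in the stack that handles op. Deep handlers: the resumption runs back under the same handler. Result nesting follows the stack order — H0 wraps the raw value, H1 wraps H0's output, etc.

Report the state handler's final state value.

Answer: 9

Evaluation trace:
get @ H1 ⇒ 9
put(9) @ H1 ⇒ s:=9
H0 returns [0]
H1 returns ([0], 9)
= ([0], 9)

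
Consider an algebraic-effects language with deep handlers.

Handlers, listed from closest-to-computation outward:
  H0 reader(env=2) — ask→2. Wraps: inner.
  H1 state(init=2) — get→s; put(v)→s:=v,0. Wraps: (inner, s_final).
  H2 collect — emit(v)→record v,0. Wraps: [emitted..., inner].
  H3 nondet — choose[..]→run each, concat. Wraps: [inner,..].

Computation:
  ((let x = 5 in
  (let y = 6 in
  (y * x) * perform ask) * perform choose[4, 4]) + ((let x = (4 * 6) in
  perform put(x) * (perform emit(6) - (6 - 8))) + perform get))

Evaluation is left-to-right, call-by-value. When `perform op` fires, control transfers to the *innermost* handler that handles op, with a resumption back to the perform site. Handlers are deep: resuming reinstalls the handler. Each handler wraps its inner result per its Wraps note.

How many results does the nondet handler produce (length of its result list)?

Answer: 2

Step-by-step:
ask @ H0 ⇒ 2
choose[4, 4] @ H3
  branch[0] choose=4:
    put(24) @ H1 ⇒ s:=24
    emit(6) @ H2 ⇒ out+=6
    get @ H1 ⇒ 24
    H0 returns 264
    H1 returns (264, 24)
    H2 returns [6, (264, 24)]
    H3 returns [[6, (264, 24)]]
  branch[1] choose=4:
    put(24) @ H1 ⇒ s:=24
    emit(6) @ H2 ⇒ out+=6
    get @ H1 ⇒ 24
    H0 returns 264
    H1 returns (264, 24)
    H2 returns [6, (264, 24)]
    H3 returns [[6, (264, 24)]]
= [[6, (264, 24)], [6, (264, 24)]]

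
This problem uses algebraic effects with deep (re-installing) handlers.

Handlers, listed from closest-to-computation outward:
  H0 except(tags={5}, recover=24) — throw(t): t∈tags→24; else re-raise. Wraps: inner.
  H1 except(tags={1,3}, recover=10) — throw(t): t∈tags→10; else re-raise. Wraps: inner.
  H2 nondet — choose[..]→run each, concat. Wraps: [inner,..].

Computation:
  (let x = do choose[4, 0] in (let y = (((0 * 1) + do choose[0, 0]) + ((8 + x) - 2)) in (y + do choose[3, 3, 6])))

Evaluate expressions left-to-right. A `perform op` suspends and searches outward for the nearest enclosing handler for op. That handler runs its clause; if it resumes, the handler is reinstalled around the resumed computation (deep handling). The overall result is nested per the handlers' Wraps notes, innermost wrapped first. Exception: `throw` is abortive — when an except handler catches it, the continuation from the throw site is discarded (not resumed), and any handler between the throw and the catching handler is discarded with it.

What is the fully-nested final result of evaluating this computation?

Step-by-step:
choose[4, 0] @ H2
  branch[0] choose=4:
    choose[0, 0] @ H2
      branch[0] choose=0:
        choose[3, 3, 6] @ H2
          branch[0] choose=3:
            H0 returns 13
            H1 returns 13
            H2 returns [13]
          branch[1] choose=3:
            H0 returns 13
            H1 returns 13
            H2 returns [13]
          branch[2] choose=6:
            H0 returns 16
            H1 returns 16
            H2 returns [16]
      branch[1] choose=0:
        choose[3, 3, 6] @ H2
          branch[0] choose=3:
            H0 returns 13
            H1 returns 13
            H2 returns [13]
          branch[1] choose=3:
            H0 returns 13
            H1 returns 13
            H2 returns [13]
          branch[2] choose=6:
            H0 returns 16
            H1 returns 16
            H2 returns [16]
  branch[1] choose=0:
    choose[0, 0] @ H2
      branch[0] choose=0:
        choose[3, 3, 6] @ H2
          branch[0] choose=3:
            H0 returns 9
            H1 returns 9
            H2 returns [9]
          branch[1] choose=3:
            H0 returns 9
            H1 returns 9
            H2 returns [9]
          branch[2] choose=6:
            H0 returns 12
            H1 returns 12
            H2 returns [12]
      branch[1] choose=0:
        choose[3, 3, 6] @ H2
          branch[0] choose=3:
            H0 returns 9
            H1 returns 9
            H2 returns [9]
          branch[1] choose=3:
            H0 returns 9
            H1 returns 9
            H2 returns [9]
          branch[2] choose=6:
            H0 returns 12
            H1 returns 12
            H2 returns [12]
= [13, 13, 16, 13, 13, 16, 9, 9, 12, 9, 9, 12]

Answer: [13, 13, 16, 13, 13, 16, 9, 9, 12, 9, 9, 12]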